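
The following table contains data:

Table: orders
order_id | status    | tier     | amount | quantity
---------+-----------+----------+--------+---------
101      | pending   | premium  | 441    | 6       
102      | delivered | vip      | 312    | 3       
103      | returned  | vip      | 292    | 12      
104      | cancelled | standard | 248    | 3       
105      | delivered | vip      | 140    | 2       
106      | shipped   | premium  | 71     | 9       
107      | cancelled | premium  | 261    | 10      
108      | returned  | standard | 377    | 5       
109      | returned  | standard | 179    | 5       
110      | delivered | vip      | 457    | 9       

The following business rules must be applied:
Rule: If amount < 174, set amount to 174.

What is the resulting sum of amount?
2915

Step 1: 2 records have amount < 174
Step 2: These records originally summed to 211
Step 3: After setting to minimum: 2 × 174 = 348
Step 4: Unaffected records sum: 2567
Step 5: Final sum = 348 + 2567 = 2915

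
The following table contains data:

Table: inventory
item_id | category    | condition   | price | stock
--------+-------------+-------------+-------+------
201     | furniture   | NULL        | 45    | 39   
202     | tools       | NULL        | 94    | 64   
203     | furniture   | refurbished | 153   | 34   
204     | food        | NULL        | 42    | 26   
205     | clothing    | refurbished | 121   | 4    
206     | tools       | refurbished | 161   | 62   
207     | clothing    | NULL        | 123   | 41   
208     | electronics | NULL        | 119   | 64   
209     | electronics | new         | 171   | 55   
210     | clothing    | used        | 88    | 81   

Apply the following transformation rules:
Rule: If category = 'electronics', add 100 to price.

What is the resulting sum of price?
1317

Step 1: Count records where category = 'electronics': 2
Step 2: Total bonus added: 2 × 100 = 200
Step 3: Original sum of price: 1117
Step 4: Final sum = 1117 + 200 = 1317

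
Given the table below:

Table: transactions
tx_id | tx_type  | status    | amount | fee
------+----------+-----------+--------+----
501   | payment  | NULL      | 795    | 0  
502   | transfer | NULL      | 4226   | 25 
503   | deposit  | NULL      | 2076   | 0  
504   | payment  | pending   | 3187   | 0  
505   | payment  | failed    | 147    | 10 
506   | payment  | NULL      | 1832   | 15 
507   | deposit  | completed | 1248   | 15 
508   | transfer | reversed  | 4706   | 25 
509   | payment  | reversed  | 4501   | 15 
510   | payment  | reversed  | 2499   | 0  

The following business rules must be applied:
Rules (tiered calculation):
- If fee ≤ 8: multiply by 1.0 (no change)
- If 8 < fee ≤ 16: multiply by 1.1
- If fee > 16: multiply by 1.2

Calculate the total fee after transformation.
120.5

Step 1: Tier 1 (fee ≤ 8): 4 records, sum = 0 × 1.0 = 0.0
Step 2: Tier 2 (8 < fee ≤ 16): 4 records, sum = 55 × 1.1 = 60.5
Step 3: Tier 3 (fee > 16): 2 records, sum = 50 × 1.2 = 60.0
Step 4: Final sum = 0.0 + 60.5 + 60.0 = 120.5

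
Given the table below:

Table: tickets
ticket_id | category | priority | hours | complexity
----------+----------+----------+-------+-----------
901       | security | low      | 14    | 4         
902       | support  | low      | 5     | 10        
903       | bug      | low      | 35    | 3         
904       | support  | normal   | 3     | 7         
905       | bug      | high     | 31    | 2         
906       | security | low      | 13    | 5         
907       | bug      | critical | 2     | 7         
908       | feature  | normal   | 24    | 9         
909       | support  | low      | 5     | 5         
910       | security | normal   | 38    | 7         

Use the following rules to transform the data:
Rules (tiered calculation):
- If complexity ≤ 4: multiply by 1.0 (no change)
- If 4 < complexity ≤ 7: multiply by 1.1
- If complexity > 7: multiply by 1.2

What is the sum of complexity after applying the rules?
65.9

Step 1: Tier 1 (complexity ≤ 4): 3 records, sum = 9 × 1.0 = 9.0
Step 2: Tier 2 (4 < complexity ≤ 7): 5 records, sum = 31 × 1.1 = 34.1
Step 3: Tier 3 (complexity > 7): 2 records, sum = 19 × 1.2 = 22.8
Step 4: Final sum = 9.0 + 34.1 + 22.8 = 65.9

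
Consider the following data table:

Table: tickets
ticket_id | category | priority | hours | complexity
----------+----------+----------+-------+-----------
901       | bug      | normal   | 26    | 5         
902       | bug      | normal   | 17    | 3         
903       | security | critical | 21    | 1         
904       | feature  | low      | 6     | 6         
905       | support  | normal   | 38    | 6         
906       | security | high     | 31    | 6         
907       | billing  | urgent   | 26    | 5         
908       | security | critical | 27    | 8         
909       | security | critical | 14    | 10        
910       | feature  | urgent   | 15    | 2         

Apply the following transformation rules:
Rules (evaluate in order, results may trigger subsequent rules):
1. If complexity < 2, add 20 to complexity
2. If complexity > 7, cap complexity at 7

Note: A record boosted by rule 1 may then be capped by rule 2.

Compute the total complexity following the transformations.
54

Step 1: Apply rule 1 to records with complexity < 2
  - 1 records get bonus of 20
  - Of these, 1 records then exceed 7 and get capped
Step 2: Apply rule 2 to records with complexity > 7
  - 2 records (original) are capped
Step 3: Calculate final sum = 54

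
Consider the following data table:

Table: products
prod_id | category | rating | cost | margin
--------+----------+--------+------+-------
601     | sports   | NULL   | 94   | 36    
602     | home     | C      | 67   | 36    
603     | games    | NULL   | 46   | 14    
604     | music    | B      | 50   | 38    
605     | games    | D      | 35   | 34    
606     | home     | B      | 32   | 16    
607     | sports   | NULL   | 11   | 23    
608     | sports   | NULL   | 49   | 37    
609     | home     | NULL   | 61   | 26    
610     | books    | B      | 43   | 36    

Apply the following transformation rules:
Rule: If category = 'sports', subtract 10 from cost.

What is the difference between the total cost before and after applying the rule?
30

Step 1: Original sum of cost = 488
Step 2: 3 records have category = 'sports'
Step 3: Each affected record changes by -10
Step 4: Total change = 3 × -10 = -30
Step 5: New sum = 488 + -30 = 458
Step 6: Difference = |458 - 488| = 30
        (Sum decreased by 30)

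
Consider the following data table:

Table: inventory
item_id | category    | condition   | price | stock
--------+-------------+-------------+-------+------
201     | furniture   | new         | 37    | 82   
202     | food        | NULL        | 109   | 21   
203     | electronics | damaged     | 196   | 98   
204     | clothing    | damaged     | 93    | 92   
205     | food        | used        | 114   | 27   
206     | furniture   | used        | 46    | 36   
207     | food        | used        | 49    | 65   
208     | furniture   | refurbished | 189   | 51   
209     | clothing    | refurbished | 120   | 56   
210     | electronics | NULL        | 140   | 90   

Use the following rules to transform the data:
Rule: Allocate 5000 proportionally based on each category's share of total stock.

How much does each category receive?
clothing: 1197.41, electronics: 1521.04, food: 914.24, furniture: 1367.31

Step 1: Calculate total stock = 618
Step 2: Calculate each category's proportion:
  clothing: 148/618 = 23.95% → 1197.41
  electronics: 188/618 = 30.42% → 1521.04
  food: 113/618 = 18.28% → 914.24
  furniture: 169/618 = 27.35% → 1367.31
Step 3: Verify: sum of allocations ≈ 5000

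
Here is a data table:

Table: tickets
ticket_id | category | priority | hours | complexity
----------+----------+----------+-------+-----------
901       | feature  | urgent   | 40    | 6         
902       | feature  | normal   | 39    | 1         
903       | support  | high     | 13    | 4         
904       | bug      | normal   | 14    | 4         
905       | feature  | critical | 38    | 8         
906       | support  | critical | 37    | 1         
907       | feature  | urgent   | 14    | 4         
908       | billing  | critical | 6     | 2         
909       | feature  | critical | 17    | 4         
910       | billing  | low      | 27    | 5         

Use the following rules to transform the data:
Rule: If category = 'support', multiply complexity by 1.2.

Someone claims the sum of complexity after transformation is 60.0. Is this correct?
No, the correct result is 40.0.

Step 1: Calculate the correct sum after transformation
Step 2: Apply multiplier 1.2 to records where category = 'support'
Step 3: Correct result = 40.0
Step 4: Claimed result = 60.0
Step 5: 40.0 ≠ 60.0
Conclusion: The claimed result is incorrect. The correct answer is 40.0.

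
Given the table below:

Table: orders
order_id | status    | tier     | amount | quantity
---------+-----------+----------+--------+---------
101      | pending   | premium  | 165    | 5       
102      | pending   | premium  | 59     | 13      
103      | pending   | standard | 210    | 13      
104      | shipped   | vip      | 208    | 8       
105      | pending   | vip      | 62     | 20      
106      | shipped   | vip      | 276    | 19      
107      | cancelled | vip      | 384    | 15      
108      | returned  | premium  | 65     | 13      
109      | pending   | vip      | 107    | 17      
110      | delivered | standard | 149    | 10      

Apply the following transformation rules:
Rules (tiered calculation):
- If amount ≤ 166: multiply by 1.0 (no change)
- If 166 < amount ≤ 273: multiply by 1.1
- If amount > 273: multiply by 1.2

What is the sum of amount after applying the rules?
1858.8

Step 1: Tier 1 (amount ≤ 166): 6 records, sum = 607 × 1.0 = 607.0
Step 2: Tier 2 (166 < amount ≤ 273): 2 records, sum = 418 × 1.1 = 459.8
Step 3: Tier 3 (amount > 273): 2 records, sum = 660 × 1.2 = 792.0
Step 4: Final sum = 607.0 + 459.8 + 792.0 = 1858.8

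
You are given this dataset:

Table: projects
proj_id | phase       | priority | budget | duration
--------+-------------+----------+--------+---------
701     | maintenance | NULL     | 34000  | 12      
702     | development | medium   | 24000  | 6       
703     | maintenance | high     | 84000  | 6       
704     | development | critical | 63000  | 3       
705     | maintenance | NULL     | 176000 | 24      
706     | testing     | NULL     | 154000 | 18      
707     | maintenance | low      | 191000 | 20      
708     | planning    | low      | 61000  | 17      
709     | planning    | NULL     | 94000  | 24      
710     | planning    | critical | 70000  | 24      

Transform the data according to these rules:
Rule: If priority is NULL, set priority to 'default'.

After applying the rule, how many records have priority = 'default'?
4

Step 1: Count records where priority IS NULL
Step 2: Found 4 records with NULL priority
Step 3: These records will have priority set to 'default'
Step 4: Records already having priority = 'default': 0
Step 5: Answer: 4 + 0 = 4 records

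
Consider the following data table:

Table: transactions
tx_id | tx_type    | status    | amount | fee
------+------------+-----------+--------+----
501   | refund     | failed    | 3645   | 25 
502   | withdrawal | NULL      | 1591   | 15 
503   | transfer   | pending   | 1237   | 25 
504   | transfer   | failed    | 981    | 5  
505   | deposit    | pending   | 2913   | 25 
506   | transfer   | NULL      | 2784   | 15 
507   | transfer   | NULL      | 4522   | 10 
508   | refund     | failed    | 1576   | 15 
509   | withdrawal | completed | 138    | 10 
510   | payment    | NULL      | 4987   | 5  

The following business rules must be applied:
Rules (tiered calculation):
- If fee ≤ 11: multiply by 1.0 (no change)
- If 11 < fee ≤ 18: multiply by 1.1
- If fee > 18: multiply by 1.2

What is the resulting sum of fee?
169.5

Step 1: Tier 1 (fee ≤ 11): 4 records, sum = 30 × 1.0 = 30.0
Step 2: Tier 2 (11 < fee ≤ 18): 3 records, sum = 45 × 1.1 = 49.5
Step 3: Tier 3 (fee > 18): 3 records, sum = 75 × 1.2 = 90.0
Step 4: Final sum = 30.0 + 49.5 + 90.0 = 169.5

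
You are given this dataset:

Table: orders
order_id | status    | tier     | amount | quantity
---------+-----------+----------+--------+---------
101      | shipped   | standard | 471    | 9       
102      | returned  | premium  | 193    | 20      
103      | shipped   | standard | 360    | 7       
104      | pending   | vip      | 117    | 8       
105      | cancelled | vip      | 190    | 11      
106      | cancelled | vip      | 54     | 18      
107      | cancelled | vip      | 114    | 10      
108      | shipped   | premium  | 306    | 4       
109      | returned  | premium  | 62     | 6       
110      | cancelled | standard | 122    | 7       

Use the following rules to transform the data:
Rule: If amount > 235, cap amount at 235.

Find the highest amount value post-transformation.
235

Step 1: Original maximum amount = 471
Step 2: Apply cap at 235
Step 3: 3 records had amount > 235 and were capped
Step 4: Maximum after transformation = 235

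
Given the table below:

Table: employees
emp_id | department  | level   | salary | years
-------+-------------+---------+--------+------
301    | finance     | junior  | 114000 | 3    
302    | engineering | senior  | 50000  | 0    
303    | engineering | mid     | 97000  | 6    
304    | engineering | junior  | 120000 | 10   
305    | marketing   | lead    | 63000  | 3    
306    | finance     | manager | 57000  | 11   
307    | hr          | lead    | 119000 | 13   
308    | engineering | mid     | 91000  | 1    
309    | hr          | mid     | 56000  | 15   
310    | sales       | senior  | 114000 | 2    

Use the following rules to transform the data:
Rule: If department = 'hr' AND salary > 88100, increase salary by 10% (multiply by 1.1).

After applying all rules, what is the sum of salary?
892900.0

Step 1: Find records where department = 'hr' AND salary > 88100
Step 2: 1 records match, summing to 119000
Step 3: After multiplier: 119000 × 1.1 = 130900.0
Step 4: Unaffected records sum: 762000
Step 5: Final sum = 130900.0 + 762000 = 892900.0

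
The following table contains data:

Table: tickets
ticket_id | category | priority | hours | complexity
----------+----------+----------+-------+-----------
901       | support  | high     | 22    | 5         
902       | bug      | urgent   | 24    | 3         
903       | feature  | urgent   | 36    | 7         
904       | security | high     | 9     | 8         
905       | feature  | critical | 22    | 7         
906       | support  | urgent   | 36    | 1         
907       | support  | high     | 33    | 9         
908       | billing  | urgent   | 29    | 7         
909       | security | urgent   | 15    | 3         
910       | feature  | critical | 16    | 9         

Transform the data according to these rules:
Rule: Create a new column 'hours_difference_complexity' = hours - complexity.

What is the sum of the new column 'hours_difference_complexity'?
183

Step 1: For each record, compute hours - complexity
Example calculations:
  22 - 5 = 17
  24 - 3 = 21
  36 - 7 = 29
  ...
Step 2: Sum all derived values
Step 3: Total = 183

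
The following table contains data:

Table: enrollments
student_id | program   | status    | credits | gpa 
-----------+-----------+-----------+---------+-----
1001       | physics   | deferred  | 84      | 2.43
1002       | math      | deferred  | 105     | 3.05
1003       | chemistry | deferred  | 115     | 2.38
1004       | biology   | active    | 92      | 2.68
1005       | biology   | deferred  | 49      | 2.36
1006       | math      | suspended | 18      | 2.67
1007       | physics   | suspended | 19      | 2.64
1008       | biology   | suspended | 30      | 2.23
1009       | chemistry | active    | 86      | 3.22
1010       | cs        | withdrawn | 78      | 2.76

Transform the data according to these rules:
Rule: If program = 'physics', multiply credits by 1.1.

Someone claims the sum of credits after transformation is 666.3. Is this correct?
No, the correct result is 686.3.

Step 1: Calculate the correct sum after transformation
Step 2: Apply multiplier 1.1 to records where program = 'physics'
Step 3: Correct result = 686.3
Step 4: Claimed result = 666.3
Step 5: 686.3 ≠ 666.3
Conclusion: The claimed result is incorrect. The correct answer is 686.3.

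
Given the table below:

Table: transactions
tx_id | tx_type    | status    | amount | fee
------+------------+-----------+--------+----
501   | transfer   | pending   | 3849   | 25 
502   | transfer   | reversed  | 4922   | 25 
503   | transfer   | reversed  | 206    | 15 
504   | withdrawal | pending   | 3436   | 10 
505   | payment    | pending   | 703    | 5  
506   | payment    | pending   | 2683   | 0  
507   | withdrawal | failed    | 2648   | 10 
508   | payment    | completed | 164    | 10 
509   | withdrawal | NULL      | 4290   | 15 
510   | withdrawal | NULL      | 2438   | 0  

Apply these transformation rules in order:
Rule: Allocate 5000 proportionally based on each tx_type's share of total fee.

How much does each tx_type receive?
payment: 652.17, transfer: 2826.09, withdrawal: 1521.74

Step 1: Calculate total fee = 115
Step 2: Calculate each tx_type's proportion:
  payment: 15/115 = 13.04% → 652.17
  transfer: 65/115 = 56.52% → 2826.09
  withdrawal: 35/115 = 30.43% → 1521.74
Step 3: Verify: sum of allocations ≈ 5000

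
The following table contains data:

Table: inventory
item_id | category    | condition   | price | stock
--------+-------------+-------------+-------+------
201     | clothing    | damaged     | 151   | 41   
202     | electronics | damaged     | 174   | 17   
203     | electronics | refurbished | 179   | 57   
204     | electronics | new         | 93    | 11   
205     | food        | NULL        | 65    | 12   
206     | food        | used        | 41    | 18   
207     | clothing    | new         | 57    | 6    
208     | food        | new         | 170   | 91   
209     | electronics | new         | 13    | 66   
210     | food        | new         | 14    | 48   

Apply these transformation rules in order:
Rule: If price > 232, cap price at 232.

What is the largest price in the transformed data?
179

Step 1: Original maximum price = 179
Step 2: Check cap of 232 against maximum
Step 3: No records exceed the cap (max 179 <= cap 232), so no capping applies
Step 4: Maximum after transformation = 179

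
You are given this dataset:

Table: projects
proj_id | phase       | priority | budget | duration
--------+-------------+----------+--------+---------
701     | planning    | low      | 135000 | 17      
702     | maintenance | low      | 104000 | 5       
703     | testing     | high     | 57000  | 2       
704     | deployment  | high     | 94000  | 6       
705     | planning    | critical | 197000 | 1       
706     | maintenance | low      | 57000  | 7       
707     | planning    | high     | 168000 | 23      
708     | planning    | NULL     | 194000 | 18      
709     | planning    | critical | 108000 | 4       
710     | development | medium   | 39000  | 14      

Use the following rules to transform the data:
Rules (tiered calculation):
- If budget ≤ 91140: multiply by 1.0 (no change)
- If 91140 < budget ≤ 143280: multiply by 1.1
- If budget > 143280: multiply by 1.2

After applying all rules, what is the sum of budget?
1308900.0

Step 1: Tier 1 (budget ≤ 91140): 3 records, sum = 153000 × 1.0 = 153000.0
Step 2: Tier 2 (91140 < budget ≤ 143280): 4 records, sum = 441000 × 1.1 = 485100.0
Step 3: Tier 3 (budget > 143280): 3 records, sum = 559000 × 1.2 = 670800.0
Step 4: Final sum = 153000.0 + 485100.0 + 670800.0 = 1308900.0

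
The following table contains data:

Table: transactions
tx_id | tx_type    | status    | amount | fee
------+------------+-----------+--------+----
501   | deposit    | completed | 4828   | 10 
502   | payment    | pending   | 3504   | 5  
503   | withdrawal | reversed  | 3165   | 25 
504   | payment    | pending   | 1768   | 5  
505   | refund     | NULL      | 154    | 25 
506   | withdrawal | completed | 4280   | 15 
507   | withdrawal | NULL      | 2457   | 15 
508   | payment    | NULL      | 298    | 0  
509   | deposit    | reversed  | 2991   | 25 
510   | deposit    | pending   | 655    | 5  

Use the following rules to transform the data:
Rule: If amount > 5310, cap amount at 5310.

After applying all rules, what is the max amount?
4828

Step 1: Original maximum amount = 4828
Step 2: Check cap of 5310 against maximum
Step 3: No records exceed the cap (max 4828 <= cap 5310), so no capping applies
Step 4: Maximum after transformation = 4828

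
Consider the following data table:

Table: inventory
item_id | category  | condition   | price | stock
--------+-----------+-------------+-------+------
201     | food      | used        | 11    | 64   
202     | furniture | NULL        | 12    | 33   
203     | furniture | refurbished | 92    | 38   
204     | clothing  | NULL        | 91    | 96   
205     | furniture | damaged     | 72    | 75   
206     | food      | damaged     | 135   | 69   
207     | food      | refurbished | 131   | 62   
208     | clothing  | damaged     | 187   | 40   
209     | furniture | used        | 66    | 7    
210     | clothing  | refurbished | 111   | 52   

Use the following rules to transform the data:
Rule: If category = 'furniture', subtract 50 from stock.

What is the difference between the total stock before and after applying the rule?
200

Step 1: Original sum of stock = 536
Step 2: 4 records have category = 'furniture'
Step 3: Each affected record changes by -50
Step 4: Total change = 4 × -50 = -200
Step 5: New sum = 536 + -200 = 336
Step 6: Difference = |336 - 536| = 200
        (Sum decreased by 200)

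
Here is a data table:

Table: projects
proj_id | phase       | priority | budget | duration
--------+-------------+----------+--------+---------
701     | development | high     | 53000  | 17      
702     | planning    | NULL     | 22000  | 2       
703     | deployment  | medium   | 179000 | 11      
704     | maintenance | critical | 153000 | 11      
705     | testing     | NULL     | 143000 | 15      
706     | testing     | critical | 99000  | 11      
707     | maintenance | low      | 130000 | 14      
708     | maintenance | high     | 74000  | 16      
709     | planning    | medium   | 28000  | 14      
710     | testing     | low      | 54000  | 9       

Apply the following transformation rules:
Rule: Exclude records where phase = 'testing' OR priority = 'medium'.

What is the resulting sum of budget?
432000

Step 1: Find records where phase = 'testing' OR priority = 'medium'
Step 2: 5 records match, summing to 503000
Step 3: Original sum: 935000
Step 4: Remaining sum = 935000 - 503000 = 432000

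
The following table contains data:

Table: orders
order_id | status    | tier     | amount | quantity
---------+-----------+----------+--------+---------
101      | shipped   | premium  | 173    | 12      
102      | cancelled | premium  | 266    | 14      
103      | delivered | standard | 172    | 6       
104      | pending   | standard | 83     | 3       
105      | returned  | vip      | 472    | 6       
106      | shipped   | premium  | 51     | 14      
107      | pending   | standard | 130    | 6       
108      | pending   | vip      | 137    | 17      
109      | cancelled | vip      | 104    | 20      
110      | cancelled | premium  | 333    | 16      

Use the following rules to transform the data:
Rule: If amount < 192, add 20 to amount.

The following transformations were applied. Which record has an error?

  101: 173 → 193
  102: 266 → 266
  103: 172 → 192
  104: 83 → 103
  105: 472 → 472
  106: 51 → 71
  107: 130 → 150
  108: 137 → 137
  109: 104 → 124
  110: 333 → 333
Record 108 has an error. The correct transformed value should be 157, not 137.

Step 1: Check each record against the rule
Step 2: Record 108 has amount = 137
Step 3: Since 137 < 192, the bonus should have been applied
Step 4: Correct value = 157, but claimed value = 137
Conclusion: Record 108 has the error.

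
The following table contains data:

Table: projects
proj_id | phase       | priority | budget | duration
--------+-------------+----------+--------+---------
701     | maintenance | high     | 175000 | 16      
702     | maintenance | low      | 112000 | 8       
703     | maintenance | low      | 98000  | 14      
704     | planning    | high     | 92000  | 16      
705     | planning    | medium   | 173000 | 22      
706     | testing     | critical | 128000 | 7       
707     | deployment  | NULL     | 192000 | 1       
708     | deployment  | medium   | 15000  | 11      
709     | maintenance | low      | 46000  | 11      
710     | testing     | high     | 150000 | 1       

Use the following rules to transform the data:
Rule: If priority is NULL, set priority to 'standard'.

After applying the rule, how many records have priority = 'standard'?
1

Step 1: Count records where priority IS NULL
Step 2: Found 1 records with NULL priority
Step 3: These records will have priority set to 'standard'
Step 4: Records already having priority = 'standard': 0
Step 5: Answer: 1 + 0 = 1 records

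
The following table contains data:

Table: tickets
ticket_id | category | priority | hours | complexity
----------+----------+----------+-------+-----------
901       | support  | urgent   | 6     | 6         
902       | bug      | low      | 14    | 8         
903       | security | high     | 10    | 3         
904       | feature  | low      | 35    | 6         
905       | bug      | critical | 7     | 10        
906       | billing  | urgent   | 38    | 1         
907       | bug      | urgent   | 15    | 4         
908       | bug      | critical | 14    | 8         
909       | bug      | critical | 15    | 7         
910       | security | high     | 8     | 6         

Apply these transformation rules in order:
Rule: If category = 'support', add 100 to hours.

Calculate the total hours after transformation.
262

Step 1: Count records where category = 'support': 1
Step 2: Total bonus added: 1 × 100 = 100
Step 3: Original sum of hours: 162
Step 4: Final sum = 162 + 100 = 262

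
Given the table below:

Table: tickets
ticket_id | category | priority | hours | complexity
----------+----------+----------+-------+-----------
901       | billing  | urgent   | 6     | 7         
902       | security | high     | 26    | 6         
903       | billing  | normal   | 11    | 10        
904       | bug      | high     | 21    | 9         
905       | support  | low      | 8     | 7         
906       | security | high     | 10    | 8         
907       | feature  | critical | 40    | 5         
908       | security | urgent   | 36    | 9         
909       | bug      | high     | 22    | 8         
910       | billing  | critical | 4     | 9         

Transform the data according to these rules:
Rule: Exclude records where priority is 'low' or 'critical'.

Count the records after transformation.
7

Step 1: Count records to exclude
  - 1 (low) + 2 (critical) = 3 records
Step 2: Total records: 10
Step 3: Remaining = 10 - 3 = 7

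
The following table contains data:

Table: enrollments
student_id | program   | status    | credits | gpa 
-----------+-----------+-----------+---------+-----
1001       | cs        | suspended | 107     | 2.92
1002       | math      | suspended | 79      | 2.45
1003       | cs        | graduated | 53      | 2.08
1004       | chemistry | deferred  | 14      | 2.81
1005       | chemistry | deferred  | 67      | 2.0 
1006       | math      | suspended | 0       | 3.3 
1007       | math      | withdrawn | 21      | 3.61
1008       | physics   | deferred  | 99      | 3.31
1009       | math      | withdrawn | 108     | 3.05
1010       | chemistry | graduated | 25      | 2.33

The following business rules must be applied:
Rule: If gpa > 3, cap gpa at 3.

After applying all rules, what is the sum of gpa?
26.59

Step 1: 4 records have gpa > 3
Step 2: These records originally summed to 13.27
Step 3: After capping: 4 × 3 = 12
Step 4: Unaffected records sum: 14.59
Step 5: Final sum = 12 + 14.59 = 26.59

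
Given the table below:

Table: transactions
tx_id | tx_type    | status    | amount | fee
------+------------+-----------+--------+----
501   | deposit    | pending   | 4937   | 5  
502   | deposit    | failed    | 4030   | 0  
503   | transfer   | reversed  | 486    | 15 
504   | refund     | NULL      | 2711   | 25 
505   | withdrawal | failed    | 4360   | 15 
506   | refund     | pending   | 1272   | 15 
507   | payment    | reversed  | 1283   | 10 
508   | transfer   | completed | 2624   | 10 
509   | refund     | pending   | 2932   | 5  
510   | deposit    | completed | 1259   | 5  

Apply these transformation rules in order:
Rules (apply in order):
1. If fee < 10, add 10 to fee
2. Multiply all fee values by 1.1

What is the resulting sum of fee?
159.5

Step 1: Apply Rule 1 - Add 10 to records with fee < 10
  - 4 records affected: 15 + (4 × 10) = 55
  - Unaffected records: 90
  - Sum after Rule 1: 145
Step 2: Apply Rule 2 - Multiply all by 1.1
  - 145 × 1.1 = 159.5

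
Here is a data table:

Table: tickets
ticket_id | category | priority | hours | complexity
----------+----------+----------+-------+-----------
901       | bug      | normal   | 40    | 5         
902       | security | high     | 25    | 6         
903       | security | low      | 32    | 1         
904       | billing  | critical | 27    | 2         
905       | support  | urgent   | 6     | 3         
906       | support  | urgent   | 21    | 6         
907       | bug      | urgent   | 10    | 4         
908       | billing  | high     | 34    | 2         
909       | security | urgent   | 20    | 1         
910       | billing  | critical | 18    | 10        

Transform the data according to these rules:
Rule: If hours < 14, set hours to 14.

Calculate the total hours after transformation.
245

Step 1: 2 records have hours < 14
Step 2: These records originally summed to 16
Step 3: After setting to minimum: 2 × 14 = 28
Step 4: Unaffected records sum: 217
Step 5: Final sum = 28 + 217 = 245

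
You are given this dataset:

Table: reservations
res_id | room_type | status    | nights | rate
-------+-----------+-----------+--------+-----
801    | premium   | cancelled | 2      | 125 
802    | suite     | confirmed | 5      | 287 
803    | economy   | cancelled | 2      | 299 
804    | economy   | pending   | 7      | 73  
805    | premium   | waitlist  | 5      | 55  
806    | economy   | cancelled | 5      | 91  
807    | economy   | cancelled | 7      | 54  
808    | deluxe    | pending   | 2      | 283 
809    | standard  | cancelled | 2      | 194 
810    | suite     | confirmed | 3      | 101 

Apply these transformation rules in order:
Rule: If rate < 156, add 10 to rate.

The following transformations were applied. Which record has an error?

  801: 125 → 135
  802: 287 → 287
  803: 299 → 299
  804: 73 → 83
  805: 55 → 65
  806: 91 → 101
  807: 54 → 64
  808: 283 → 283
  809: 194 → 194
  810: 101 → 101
Record 810 has an error. The correct transformed value should be 111, not 101.

Step 1: Check each record against the rule
Step 2: Record 810 has rate = 101
Step 3: Since 101 < 156, the bonus should have been applied
Step 4: Correct value = 111, but claimed value = 101
Conclusion: Record 810 has the error.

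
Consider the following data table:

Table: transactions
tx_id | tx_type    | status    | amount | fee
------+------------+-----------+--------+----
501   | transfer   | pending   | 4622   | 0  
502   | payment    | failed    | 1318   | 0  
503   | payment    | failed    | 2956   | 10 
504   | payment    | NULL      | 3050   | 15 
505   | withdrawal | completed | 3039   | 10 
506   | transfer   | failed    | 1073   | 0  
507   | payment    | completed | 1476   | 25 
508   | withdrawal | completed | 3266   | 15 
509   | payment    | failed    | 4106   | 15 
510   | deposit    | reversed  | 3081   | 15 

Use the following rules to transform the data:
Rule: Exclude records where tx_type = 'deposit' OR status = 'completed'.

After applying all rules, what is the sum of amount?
17125

Step 1: Find records where tx_type = 'deposit' OR status = 'completed'
Step 2: 4 records match, summing to 10862
Step 3: Original sum: 27987
Step 4: Remaining sum = 27987 - 10862 = 17125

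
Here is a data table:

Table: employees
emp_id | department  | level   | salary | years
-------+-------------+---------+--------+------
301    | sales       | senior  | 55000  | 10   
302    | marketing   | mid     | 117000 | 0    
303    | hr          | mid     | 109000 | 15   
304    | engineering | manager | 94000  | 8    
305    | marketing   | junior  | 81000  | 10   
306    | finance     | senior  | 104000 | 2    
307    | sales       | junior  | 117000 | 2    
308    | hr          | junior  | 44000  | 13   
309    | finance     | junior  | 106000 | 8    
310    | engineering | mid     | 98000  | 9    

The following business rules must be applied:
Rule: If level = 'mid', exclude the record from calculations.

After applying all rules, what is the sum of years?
53

Step 1: Identify records where level = 'mid'
Step 2: The excluded records sum to 24
Step 3: Original total years = 77
Step 4: Remaining total = 77 - 24 = 53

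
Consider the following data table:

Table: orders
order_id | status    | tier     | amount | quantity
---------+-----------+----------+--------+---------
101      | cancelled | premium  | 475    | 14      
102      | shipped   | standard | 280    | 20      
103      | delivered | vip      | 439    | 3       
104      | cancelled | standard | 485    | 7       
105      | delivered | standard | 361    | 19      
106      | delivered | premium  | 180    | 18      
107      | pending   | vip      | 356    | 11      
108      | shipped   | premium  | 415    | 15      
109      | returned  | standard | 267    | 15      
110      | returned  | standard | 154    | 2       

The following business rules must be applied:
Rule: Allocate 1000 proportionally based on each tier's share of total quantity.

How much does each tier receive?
premium: 379.03, standard: 508.06, vip: 112.9

Step 1: Calculate total quantity = 124
Step 2: Calculate each tier's proportion:
  premium: 47/124 = 37.90% → 379.03
  standard: 63/124 = 50.81% → 508.06
  vip: 14/124 = 11.29% → 112.9
Step 3: Verify: sum of allocations ≈ 1000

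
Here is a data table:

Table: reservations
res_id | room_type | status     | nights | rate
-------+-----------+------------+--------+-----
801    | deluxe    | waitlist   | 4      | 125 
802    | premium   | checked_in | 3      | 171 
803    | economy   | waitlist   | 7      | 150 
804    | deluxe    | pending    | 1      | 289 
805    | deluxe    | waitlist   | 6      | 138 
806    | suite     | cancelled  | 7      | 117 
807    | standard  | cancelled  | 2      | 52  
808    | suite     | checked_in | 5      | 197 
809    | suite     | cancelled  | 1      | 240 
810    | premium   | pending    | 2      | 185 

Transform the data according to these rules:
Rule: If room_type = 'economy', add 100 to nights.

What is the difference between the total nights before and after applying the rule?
100

Step 1: Original sum of nights = 38
Step 2: 1 records have room_type = 'economy'
Step 3: Each affected record changes by 100
Step 4: Total change = 1 × 100 = 100
Step 5: New sum = 38 + 100 = 138
Step 6: Difference = |138 - 38| = 100
        (Sum increased by 100)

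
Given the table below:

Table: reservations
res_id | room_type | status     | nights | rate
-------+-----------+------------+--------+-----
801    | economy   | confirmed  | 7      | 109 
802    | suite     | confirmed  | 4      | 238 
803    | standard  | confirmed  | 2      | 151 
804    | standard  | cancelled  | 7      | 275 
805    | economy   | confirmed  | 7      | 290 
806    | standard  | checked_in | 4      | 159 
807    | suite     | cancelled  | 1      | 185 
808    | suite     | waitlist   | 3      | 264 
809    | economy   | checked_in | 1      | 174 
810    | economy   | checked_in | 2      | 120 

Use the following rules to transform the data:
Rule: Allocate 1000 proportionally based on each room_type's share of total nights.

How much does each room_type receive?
economy: 447.37, standard: 342.11, suite: 210.53

Step 1: Calculate total nights = 38
Step 2: Calculate each room_type's proportion:
  economy: 17/38 = 44.74% → 447.37
  standard: 13/38 = 34.21% → 342.11
  suite: 8/38 = 21.05% → 210.53
Step 3: Verify: sum of allocations ≈ 1000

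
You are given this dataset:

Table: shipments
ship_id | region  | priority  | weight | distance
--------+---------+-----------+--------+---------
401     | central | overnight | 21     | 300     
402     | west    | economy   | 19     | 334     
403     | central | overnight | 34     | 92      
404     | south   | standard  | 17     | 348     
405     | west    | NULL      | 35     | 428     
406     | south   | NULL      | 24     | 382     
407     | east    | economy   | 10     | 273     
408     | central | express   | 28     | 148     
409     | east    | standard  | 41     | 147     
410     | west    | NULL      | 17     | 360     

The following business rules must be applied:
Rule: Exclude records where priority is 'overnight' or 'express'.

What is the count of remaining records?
7

Step 1: Count records to exclude
  - 2 (overnight) + 1 (express) = 3 records
Step 2: Total records: 10
Step 3: Remaining = 10 - 3 = 7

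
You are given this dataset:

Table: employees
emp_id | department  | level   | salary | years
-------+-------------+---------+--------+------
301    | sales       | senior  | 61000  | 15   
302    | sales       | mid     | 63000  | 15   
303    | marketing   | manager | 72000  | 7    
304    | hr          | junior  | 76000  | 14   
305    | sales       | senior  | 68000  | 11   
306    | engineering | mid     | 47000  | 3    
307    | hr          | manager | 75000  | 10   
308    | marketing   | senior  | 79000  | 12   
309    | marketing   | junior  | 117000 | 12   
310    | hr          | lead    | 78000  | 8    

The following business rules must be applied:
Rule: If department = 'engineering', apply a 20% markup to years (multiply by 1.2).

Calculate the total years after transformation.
107.6

Step 1: Records with department = 'engineering' have total years = 3
Step 2: Apply multiplier: 3 × 1.2 = 3.6
Step 3: Other records total: 104
Step 4: Final sum = 3.6 + 104 = 107.6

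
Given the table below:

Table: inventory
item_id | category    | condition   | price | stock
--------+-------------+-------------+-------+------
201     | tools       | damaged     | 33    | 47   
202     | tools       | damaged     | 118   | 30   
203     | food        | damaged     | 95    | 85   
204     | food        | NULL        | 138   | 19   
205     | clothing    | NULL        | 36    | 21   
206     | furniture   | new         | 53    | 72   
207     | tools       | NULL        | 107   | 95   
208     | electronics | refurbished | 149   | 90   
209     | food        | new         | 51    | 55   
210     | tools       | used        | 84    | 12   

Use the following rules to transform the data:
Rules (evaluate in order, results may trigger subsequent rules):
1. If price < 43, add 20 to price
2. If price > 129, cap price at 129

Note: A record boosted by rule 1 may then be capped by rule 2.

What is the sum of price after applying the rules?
875

Step 1: Apply rule 1 to records with price < 43
  - 2 records get bonus of 20
  - Of these, 0 records then exceed 129 and get capped
Step 2: Apply rule 2 to records with price > 129
  - 2 records (original) are capped
Step 3: Calculate final sum = 875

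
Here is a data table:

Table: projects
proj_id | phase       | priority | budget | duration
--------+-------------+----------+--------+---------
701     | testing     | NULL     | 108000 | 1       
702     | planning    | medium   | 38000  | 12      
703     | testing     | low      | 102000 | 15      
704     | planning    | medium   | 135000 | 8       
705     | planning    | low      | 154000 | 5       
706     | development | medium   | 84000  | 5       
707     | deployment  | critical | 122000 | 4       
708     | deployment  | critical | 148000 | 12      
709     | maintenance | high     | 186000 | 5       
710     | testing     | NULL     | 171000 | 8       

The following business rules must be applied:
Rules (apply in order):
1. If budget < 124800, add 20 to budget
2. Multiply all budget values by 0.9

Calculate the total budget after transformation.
1123290.0

Step 1: Apply Rule 1 - Add 20 to records with budget < 124800
  - 5 records affected: 454000 + (5 × 20) = 454100
  - Unaffected records: 794000
  - Sum after Rule 1: 1248100
Step 2: Apply Rule 2 - Multiply all by 0.9
  - 1248100 × 0.9 = 1123290.0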